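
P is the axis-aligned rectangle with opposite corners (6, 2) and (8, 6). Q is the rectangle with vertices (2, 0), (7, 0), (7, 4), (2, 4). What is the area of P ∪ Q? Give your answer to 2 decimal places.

26.00

By inclusion–exclusion:
Individual areas: |P| = 8, |Q| = 20.
|P∩Q|: x∈[6,7], y∈[2,4] → 1·2 = 2.
|P ∪ Q| = 28 − 2 = 26.00.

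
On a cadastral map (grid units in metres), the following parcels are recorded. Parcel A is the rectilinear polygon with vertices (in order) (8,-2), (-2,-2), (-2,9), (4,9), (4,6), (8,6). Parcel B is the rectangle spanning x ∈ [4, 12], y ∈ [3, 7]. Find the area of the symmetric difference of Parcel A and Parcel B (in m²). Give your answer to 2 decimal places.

106.00

|Parcel A| = 98, |Parcel B| = 32, |Parcel A∩Parcel B| = 12.
|Parcel A △ Parcel B| = |Parcel A| + |Parcel B| − 2·|Parcel A∩Parcel B| = 98 + 32 − 24 = 106.00.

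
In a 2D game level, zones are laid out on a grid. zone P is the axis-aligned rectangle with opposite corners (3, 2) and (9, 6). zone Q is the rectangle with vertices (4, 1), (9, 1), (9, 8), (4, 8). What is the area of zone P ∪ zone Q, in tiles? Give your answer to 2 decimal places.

39.00

By inclusion–exclusion:
Individual areas: |zone P| = 24, |zone Q| = 35.
|zone P∩zone Q|: x∈[4,9], y∈[2,6] → 5·4 = 20.
|zone P ∪ zone Q| = 59 − 20 = 39.00.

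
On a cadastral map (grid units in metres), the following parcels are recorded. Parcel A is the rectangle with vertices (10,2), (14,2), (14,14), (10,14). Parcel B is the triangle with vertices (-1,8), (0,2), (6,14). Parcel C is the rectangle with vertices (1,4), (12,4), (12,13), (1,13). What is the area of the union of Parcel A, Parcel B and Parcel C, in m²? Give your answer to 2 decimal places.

By inclusion–exclusion:
Individual areas: |Parcel A| = 48, |Parcel B| = 24, |Parcel C| = 99.
|Parcel A∩Parcel B| = 0.
|Parcel A∩Parcel C|: x∈[10,12], y∈[4,13] → 2·9 = 18.
|Parcel B∩Parcel C| = 13.9524.
|Parcel A∩Parcel B∩Parcel C| = 0.
|Parcel A ∪ Parcel B ∪ Parcel C| = 171 − 31.9524 + 0 = 139.05.

139.05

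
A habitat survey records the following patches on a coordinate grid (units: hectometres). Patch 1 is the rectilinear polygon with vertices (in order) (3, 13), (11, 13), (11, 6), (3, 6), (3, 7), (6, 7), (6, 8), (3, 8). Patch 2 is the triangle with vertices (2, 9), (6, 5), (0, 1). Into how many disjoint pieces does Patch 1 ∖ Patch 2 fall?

1

Patch 1 ∖ Patch 2 is a single connected region.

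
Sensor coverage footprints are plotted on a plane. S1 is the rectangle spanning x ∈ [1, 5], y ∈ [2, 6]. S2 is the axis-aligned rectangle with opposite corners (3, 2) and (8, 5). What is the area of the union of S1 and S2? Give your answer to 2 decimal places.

By inclusion–exclusion:
Individual areas: |S1| = 16, |S2| = 15.
|S1∩S2|: x∈[3,5], y∈[2,5] → 2·3 = 6.
|S1 ∪ S2| = 31 − 6 = 25.00.

25.00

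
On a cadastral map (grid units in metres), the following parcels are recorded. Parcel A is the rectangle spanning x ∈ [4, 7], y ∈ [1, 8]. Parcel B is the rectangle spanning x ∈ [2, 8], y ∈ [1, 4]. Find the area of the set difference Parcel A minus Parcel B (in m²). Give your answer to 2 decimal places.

12.00

|Parcel A∩Parcel B|: x∈[4,7], y∈[1,4] → 3·3 = 9.
|Parcel A| = 21.
|Parcel A ∖ Parcel B| = |Parcel A| − |Parcel A∩Parcel B| = 21 − 9 = 12.00.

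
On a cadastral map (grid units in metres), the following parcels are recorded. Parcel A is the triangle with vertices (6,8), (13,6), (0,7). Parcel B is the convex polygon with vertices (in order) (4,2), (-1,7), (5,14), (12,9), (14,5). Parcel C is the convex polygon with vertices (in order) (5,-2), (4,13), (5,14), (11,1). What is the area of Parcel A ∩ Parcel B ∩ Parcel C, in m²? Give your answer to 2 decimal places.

The intersection is the polygon with vertices (4.423,6.66), (4.352,7.725), (6,8), (8.038,7.418), (8.534,6.344).
By the shoelace formula its area is 4.84.

4.84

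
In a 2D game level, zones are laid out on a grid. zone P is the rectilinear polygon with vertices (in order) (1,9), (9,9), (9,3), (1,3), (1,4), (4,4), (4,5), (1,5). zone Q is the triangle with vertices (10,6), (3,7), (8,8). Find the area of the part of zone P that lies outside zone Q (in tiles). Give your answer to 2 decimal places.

39.43

|zone P| = 45, |zone P∩zone Q| = 5.5714.
|zone P ∖ zone Q| = |zone P| − |zone P∩zone Q| = 45 − 5.5714 = 39.43.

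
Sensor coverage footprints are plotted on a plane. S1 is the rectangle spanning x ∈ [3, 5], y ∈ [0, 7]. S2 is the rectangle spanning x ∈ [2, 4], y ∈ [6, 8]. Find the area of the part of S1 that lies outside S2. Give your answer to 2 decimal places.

13.00

|S1∩S2|: x∈[3,4], y∈[6,7] → 1·1 = 1.
|S1| = 14.
|S1 ∖ S2| = |S1| − |S1∩S2| = 14 − 1 = 13.00.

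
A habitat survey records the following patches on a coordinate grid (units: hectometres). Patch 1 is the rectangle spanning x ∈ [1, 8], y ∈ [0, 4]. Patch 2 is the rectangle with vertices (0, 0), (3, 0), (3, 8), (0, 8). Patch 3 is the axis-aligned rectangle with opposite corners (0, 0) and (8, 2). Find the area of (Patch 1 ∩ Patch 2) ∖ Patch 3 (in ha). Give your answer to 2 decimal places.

4.00

|Patch 1 ∩ Patch 2| = 8.
|(Patch 1 ∩ Patch 2) ∩ Patch 3| = 4.
|(Patch 1 ∩ Patch 2) ∖ Patch 3| = 8 − 4 = 4.00.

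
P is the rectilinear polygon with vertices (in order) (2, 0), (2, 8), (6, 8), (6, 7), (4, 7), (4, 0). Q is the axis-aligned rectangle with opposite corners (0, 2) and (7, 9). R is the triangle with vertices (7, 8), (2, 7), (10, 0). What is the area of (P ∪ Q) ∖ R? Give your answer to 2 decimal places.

39.56

|P ∪ Q| = 53.
|(P ∪ Q) ∩ R| = 13.4375.
|(P ∪ Q) ∖ R| = 53 − 13.4375 = 39.56.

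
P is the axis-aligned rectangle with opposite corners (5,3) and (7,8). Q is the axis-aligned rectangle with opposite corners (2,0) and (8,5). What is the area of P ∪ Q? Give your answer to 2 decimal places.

By inclusion–exclusion:
Individual areas: |P| = 10, |Q| = 30.
|P∩Q|: x∈[5,7], y∈[3,5] → 2·2 = 4.
|P ∪ Q| = 40 − 4 = 36.00.

36.00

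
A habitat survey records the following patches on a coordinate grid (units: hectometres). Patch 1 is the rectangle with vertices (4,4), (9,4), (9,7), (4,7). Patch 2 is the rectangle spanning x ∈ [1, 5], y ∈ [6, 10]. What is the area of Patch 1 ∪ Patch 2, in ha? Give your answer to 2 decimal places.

30.00

By inclusion–exclusion:
Individual areas: |Patch 1| = 15, |Patch 2| = 16.
|Patch 1∩Patch 2|: x∈[4,5], y∈[6,7] → 1·1 = 1.
|Patch 1 ∪ Patch 2| = 31 − 1 = 30.00.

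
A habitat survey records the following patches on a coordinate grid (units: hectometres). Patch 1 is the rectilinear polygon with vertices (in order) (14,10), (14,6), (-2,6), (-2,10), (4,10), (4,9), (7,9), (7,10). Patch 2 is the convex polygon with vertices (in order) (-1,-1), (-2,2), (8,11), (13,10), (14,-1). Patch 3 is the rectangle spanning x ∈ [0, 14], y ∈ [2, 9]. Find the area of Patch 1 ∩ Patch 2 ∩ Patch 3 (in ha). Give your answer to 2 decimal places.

The intersection is the polygon with vertices (5.778,9), (7,9), (13.091,9), (13.364,6), (2.444,6).
By the shoelace formula its area is 27.35.

27.35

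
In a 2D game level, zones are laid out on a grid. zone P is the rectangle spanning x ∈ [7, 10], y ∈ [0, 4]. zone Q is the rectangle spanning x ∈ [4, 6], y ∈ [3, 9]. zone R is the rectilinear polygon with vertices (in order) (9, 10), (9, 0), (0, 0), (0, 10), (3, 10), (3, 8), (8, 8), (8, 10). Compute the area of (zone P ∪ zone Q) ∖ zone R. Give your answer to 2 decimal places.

6.00

|zone P ∪ zone Q| = 24.
|(zone P ∪ zone Q) ∩ zone R| = 18.
|(zone P ∪ zone Q) ∖ zone R| = 24 − 18 = 6.00.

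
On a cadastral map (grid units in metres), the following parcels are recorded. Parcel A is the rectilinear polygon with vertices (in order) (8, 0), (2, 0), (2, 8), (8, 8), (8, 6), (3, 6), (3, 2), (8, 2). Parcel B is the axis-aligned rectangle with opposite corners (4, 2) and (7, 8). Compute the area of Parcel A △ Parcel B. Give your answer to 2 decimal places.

|Parcel A| = 28, |Parcel B| = 18, |Parcel A∩Parcel B| = 6.
|Parcel A △ Parcel B| = |Parcel A| + |Parcel B| − 2·|Parcel A∩Parcel B| = 28 + 18 − 12 = 34.00.

34.00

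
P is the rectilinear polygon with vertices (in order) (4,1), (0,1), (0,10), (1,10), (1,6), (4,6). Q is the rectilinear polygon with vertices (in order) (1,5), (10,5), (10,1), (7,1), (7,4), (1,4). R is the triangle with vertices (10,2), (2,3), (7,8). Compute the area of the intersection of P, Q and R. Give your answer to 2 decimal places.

0.50

The intersection is the polygon with vertices (3,4), (4,5), (4,4).
By the shoelace formula its area is 0.50.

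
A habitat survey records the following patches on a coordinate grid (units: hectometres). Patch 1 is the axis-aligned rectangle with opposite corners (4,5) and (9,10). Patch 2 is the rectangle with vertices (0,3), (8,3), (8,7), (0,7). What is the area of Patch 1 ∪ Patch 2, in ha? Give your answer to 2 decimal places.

49.00

By inclusion–exclusion:
Individual areas: |Patch 1| = 25, |Patch 2| = 32.
|Patch 1∩Patch 2|: x∈[4,8], y∈[5,7] → 4·2 = 8.
|Patch 1 ∪ Patch 2| = 57 − 8 = 49.00.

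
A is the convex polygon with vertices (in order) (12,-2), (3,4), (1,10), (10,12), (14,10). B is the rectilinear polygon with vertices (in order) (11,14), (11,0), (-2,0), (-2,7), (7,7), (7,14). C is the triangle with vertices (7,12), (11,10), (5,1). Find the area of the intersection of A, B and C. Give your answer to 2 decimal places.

21.00

The intersection is the polygon with vertices (7,7), (7,11.333), (7.923,11.539), (11,10), (5.769,2.154), (5.27,2.486), (6.091,7).
By the shoelace formula its area is 21.00.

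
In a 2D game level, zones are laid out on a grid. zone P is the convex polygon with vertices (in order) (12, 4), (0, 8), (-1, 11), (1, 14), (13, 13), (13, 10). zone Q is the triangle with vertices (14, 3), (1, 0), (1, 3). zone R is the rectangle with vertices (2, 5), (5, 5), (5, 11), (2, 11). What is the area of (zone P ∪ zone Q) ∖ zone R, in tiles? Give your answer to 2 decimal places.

105.50

|zone P ∪ zone Q| = 118.
|(zone P ∪ zone Q) ∩ zone R| = 12.5.
|(zone P ∪ zone Q) ∖ zone R| = 118 − 12.5 = 105.50.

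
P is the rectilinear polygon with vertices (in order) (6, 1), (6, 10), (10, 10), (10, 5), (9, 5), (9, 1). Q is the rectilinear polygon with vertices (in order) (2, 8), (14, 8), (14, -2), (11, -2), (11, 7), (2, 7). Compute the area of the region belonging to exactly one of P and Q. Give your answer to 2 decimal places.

|P| = 32, |Q| = 39, |P∩Q| = 4.
|P △ Q| = |P| + |Q| − 2·|P∩Q| = 32 + 39 − 8 = 63.00.

63.00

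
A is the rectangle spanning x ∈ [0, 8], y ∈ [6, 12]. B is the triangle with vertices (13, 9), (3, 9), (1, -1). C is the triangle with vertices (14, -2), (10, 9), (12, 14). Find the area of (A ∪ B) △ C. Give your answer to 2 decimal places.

97.45

|A ∪ B| = 82.1.
|(A ∪ B) ∩ C| = 2.8248.
|(A ∪ B) △ C| = 82.1 + 21 − 5.6497 = 97.45.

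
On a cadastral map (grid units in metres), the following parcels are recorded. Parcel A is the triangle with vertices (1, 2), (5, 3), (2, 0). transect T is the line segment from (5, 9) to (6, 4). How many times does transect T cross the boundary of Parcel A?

0

The segment lies entirely outside Parcel A and never meets its boundary.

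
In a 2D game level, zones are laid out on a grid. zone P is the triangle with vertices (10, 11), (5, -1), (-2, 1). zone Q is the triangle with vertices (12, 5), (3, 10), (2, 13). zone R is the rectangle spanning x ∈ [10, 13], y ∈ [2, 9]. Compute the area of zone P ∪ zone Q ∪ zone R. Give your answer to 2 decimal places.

By inclusion–exclusion:
Individual areas: |zone P| = 47, |zone Q| = 11, |zone R| = 21.
|zone P∩zone Q| = 1.6595.
|zone P∩zone R| = 0.
|zone Q∩zone R| = 0.4889.
|zone P∩zone Q∩zone R| = 0.
|zone P ∪ zone Q ∪ zone R| = 79 − 2.1484 + 0 = 76.85.

76.85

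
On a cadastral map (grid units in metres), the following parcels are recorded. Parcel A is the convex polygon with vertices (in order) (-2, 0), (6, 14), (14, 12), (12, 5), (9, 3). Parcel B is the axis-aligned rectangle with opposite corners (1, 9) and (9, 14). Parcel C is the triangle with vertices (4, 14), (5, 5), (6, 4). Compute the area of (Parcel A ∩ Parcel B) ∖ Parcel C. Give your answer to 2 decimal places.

|Parcel A ∩ Parcel B| = 21.0179.
|(Parcel A ∩ Parcel B) ∩ Parcel C| = 0.7735.
|(Parcel A ∩ Parcel B) ∖ Parcel C| = 21.0179 − 0.7735 = 20.24.

20.24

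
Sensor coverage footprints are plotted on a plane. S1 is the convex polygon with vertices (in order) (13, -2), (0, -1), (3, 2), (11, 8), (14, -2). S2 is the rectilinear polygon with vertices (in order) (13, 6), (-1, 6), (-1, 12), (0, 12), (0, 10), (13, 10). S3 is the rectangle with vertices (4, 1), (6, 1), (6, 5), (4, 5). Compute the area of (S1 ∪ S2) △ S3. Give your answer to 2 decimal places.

|S1 ∪ S2| = 126.7333.
|(S1 ∪ S2) ∩ S3| = 5.
|(S1 ∪ S2) △ S3| = 126.7333 + 8 − 10 = 124.73.

124.73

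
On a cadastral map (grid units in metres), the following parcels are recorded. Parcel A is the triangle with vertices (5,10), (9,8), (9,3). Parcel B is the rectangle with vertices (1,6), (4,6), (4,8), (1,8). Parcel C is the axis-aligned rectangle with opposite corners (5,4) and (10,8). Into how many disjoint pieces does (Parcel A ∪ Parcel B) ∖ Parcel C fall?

3

(Parcel A ∪ Parcel B) ∖ Parcel C splits into 3 disjoint pieces (area 2.8571, area 0.2857, area 6).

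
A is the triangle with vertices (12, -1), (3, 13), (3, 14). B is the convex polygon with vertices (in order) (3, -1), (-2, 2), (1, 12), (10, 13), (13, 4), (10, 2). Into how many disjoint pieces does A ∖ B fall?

A ∖ B splits into 2 disjoint pieces (area 0.2012, area 0.7074).

2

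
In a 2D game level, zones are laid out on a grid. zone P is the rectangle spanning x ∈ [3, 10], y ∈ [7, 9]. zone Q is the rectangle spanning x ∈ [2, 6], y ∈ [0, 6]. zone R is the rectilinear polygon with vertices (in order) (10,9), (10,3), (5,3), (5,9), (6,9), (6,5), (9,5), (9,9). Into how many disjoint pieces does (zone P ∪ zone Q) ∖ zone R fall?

(zone P ∪ zone Q) ∖ zone R splits into 3 disjoint pieces (area 6, area 4, area 21).

3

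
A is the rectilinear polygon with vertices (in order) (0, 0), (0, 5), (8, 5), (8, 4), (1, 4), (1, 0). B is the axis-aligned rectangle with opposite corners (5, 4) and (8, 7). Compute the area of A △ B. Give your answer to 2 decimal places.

15.00

|A| = 12, |B| = 9, |A∩B| = 3.
|A △ B| = |A| + |B| − 2·|A∩B| = 12 + 9 − 6 = 15.00.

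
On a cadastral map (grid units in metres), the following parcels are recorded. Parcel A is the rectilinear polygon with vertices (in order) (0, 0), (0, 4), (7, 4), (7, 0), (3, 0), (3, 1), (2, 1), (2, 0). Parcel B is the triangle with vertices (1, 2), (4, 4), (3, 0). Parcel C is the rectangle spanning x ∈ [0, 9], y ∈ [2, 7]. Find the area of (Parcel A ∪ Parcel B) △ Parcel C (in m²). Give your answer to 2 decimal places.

|Parcel A ∪ Parcel B| = 27.5.
|(Parcel A ∪ Parcel B) ∩ Parcel C| = 14.
|(Parcel A ∪ Parcel B) △ Parcel C| = 27.5 + 45 − 28 = 44.50.

44.50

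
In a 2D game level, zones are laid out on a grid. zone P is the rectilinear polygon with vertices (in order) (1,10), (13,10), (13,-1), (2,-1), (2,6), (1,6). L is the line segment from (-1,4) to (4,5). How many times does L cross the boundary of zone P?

The segment meets the boundary at (2,4.6).

1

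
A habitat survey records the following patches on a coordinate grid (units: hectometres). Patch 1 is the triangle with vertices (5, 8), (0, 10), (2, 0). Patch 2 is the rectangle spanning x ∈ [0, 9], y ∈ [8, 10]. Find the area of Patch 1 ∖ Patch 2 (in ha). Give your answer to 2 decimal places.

18.40

|Patch 1| = 23, |Patch 1∩Patch 2| = 4.6.
|Patch 1 ∖ Patch 2| = |Patch 1| − |Patch 1∩Patch 2| = 23 − 4.6 = 18.40.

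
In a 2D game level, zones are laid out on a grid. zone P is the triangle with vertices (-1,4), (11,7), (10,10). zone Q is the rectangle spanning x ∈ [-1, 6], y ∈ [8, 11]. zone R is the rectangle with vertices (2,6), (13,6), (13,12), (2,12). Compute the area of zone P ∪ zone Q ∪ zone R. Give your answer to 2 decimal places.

79.33

By inclusion–exclusion:
Individual areas: |zone P| = 19.5, |zone Q| = 21, |zone R| = 66.
|zone P∩zone Q| = 0.
|zone P∩zone R| = 15.1667.
|zone Q∩zone R|: x∈[2,6], y∈[8,11] → 4·3 = 12.
|zone P∩zone Q∩zone R| = 0.
|zone P ∪ zone Q ∪ zone R| = 106.5 − 27.1667 + 0 = 79.33.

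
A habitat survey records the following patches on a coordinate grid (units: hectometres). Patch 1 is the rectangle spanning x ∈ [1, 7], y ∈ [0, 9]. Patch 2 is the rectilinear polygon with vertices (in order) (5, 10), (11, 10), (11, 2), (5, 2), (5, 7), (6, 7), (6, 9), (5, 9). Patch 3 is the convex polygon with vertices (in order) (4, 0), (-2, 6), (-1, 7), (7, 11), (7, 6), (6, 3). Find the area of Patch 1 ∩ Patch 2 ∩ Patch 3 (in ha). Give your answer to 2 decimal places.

9.17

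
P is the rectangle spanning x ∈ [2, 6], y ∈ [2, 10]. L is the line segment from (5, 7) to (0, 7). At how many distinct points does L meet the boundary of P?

The segment meets the boundary at (2,7).

1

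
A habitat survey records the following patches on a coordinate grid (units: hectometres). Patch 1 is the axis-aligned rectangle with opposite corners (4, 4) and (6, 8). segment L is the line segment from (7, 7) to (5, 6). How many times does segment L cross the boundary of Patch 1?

1

The segment meets the boundary at (6,6.5).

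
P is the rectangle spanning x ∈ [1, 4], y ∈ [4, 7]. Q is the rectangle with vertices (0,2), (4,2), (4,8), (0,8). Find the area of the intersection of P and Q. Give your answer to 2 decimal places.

|P∩Q|: x∈[1,4], y∈[4,7] → 3·3 = 9.

9.00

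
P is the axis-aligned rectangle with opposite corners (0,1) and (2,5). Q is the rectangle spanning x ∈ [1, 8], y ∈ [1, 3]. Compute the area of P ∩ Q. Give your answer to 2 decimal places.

|P∩Q|: x∈[1,2], y∈[1,3] → 1·2 = 2.

2.00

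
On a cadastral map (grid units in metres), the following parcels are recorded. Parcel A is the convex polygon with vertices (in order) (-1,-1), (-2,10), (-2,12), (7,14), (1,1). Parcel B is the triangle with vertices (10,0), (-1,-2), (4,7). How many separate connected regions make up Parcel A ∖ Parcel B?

1

Parcel A ∖ Parcel B is a single connected region.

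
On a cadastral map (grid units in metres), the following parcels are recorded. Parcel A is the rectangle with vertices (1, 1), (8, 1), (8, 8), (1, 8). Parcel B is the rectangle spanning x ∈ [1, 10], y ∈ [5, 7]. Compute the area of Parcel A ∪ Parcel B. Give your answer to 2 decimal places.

53.00

By inclusion–exclusion:
Individual areas: |Parcel A| = 49, |Parcel B| = 18.
|Parcel A∩Parcel B|: x∈[1,8], y∈[5,7] → 7·2 = 14.
|Parcel A ∪ Parcel B| = 67 − 14 = 53.00.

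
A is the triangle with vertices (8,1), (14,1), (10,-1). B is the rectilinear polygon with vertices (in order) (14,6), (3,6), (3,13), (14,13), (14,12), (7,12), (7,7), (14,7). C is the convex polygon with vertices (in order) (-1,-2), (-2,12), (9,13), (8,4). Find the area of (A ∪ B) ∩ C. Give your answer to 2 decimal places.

29.59

The region (A ∪ B) ∩ C is the polygon with vertices (3,6), (3,12.454), (9,13), (8.889,12), (7,12), (7,7), (8.333,7), (8.222,6).
By the shoelace formula its area is 29.59.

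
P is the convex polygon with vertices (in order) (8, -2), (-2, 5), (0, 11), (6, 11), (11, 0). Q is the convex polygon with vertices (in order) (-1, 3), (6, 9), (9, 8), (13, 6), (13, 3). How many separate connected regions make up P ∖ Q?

2

P ∖ Q splits into 2 disjoint pieces (area 27.8117, area 35.8788).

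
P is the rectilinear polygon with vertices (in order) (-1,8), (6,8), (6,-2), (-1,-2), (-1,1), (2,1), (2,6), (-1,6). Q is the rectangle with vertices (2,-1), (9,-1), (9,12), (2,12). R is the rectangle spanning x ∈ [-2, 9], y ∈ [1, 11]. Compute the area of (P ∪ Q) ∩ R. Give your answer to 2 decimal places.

76.00

|P ∪ Q| = 110.
|(P ∪ Q) ∩ R| = 76.00.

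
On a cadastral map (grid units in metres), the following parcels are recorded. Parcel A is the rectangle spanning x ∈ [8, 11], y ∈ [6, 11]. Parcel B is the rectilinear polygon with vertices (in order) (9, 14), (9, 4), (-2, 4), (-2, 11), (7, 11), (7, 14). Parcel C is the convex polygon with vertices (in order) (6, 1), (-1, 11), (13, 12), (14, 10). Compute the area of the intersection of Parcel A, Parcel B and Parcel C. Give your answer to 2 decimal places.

5.00

The intersection is the polygon with vertices (8,11), (9,11), (9,6), (8,6).
By the shoelace formula its area is 5.00.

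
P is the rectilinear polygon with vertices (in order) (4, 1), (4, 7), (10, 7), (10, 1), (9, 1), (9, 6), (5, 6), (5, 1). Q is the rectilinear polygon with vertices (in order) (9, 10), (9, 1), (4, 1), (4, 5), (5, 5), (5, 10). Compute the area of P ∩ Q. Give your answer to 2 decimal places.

8.00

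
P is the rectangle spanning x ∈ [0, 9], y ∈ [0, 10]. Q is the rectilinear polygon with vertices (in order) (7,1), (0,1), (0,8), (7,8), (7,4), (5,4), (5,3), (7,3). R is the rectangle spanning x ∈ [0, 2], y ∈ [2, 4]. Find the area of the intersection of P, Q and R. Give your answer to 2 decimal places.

The intersection is the polygon with vertices (0,4), (2,4), (2,2), (0,2).
By the shoelace formula its area is 4.00.

4.00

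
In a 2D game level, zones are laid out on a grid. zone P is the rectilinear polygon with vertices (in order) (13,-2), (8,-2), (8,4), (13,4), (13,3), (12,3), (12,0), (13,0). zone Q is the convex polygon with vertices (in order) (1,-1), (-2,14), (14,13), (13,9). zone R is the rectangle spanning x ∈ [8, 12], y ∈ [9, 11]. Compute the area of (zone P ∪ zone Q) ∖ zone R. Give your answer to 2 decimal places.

|zone P ∪ zone Q| = 164.5.
|(zone P ∪ zone Q) ∩ zone R| = 8.
|(zone P ∪ zone Q) ∖ zone R| = 164.5 − 8 = 156.50.

156.50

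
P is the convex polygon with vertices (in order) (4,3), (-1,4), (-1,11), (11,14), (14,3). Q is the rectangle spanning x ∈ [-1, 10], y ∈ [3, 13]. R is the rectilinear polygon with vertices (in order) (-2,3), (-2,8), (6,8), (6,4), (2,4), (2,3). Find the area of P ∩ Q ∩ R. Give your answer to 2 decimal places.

The intersection is the polygon with vertices (-1,8), (6,8), (6,4), (2,4), (2,3.4), (-1,4).
By the shoelace formula its area is 28.90.

28.90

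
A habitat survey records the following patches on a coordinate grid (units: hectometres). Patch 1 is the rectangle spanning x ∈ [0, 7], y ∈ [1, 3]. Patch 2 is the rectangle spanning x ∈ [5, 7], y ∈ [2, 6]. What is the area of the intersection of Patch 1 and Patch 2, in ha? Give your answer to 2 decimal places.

|Patch 1∩Patch 2|: x∈[5,7], y∈[2,3] → 2·1 = 2.

2.00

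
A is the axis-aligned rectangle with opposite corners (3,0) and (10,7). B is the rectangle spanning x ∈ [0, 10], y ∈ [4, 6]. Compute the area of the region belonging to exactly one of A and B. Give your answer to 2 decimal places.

41.00

|A∩B|: x∈[3,10], y∈[4,6] → 7·2 = 14.
|A △ B| = |A| + |B| − 2·|A∩B| = 49 + 20 − 28 = 41.00.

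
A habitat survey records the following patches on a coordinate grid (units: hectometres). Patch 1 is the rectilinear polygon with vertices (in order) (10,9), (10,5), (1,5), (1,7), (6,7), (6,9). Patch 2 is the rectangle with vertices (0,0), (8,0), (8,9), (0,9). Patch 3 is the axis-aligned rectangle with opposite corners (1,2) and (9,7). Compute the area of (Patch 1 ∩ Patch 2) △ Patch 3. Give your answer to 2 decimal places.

30.00

|Patch 1 ∩ Patch 2| = 18.
|(Patch 1 ∩ Patch 2) ∩ Patch 3| = 14.
|(Patch 1 ∩ Patch 2) △ Patch 3| = 18 + 40 − 28 = 30.00.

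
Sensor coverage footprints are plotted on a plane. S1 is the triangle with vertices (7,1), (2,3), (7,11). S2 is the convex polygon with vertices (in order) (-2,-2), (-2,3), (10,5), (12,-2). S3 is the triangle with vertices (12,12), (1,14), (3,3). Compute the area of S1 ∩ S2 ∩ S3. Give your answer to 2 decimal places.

0.48

The intersection is the polygon with vertices (4,4), (3,3), (2.853,3.809).
By the shoelace formula its area is 0.48.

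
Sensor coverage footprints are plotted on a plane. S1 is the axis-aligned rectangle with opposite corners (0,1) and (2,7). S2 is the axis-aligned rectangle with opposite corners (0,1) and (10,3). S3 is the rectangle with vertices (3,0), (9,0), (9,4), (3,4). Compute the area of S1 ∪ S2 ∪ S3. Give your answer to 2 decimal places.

By inclusion–exclusion:
Individual areas: |S1| = 12, |S2| = 20, |S3| = 24.
|S1∩S2|: x∈[0,2], y∈[1,3] → 2·2 = 4.
|S1∩S3| = 0 (no overlap).
|S2∩S3|: x∈[3,9], y∈[1,3] → 6·2 = 12.
|S1∩S2∩S3| = 0.
|S1 ∪ S2 ∪ S3| = 56 − 16 + 0 = 40.00.

40.00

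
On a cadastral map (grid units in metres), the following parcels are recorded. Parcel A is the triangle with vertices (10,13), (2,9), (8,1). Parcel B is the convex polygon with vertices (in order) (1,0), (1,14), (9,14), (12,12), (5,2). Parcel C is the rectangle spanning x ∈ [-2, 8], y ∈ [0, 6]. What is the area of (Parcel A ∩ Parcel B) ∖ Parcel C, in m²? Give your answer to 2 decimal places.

|Parcel A ∩ Parcel B| = 35.8863.
|(Parcel A ∩ Parcel B) ∩ Parcel C| = 4.3457.
|(Parcel A ∩ Parcel B) ∖ Parcel C| = 35.8863 − 4.3457 = 31.54.

31.54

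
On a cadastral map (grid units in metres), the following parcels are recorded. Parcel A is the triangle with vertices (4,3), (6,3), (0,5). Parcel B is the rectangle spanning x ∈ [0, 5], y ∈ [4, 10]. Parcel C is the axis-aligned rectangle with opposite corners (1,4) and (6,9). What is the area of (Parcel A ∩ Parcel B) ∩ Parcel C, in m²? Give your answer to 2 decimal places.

0.42

The region (Parcel A ∩ Parcel B) ∩ Parcel C is the polygon with vertices (2,4), (1,4.5), (1,4.667), (3,4).
By the shoelace formula its area is 0.42.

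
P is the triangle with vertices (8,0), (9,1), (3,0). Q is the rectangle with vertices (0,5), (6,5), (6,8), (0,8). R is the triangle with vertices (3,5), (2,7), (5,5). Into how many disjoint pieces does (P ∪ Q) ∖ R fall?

(P ∪ Q) ∖ R splits into 2 disjoint pieces (area 2.5, area 16).

2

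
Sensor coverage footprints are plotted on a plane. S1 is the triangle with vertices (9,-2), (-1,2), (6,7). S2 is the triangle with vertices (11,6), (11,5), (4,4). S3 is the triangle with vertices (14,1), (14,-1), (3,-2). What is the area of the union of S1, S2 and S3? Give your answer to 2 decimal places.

51.61

By inclusion–exclusion:
Individual areas: |S1| = 39, |S2| = 3.5, |S3| = 11.
|S1∩S2| = 0.5603.
|S1∩S3| = 1.3262.
|S2∩S3| = 0.
|S1∩S2∩S3| = 0.
|S1 ∪ S2 ∪ S3| = 53.5 − 1.8865 + 0 = 51.61.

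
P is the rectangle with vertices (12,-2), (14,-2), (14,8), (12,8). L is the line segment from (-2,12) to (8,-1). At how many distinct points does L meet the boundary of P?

0

The segment lies entirely outside P and never meets its boundary.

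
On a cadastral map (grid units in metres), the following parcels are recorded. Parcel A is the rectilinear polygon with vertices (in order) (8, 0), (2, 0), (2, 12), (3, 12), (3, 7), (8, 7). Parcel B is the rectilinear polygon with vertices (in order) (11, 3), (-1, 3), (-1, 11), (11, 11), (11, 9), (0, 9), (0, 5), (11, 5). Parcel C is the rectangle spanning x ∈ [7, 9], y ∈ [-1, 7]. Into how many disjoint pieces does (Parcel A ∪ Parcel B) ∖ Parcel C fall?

2

(Parcel A ∪ Parcel B) ∖ Parcel C splits into 2 disjoint pieces (area 72, area 4).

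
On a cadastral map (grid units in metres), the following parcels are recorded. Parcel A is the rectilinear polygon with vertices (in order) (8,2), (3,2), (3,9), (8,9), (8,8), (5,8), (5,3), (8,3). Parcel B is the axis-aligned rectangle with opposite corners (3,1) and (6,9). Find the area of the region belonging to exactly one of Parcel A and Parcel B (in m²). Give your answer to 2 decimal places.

12.00

|Parcel A| = 20, |Parcel B| = 24, |Parcel A∩Parcel B| = 16.
|Parcel A △ Parcel B| = |Parcel A| + |Parcel B| − 2·|Parcel A∩Parcel B| = 20 + 24 − 32 = 12.00.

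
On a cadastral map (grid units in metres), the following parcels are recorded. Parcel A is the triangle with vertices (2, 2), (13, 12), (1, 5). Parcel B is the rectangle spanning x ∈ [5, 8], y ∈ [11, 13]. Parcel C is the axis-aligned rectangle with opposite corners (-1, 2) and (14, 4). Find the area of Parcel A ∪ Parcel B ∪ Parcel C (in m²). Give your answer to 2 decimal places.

By inclusion–exclusion:
Individual areas: |Parcel A| = 21.5, |Parcel B| = 6, |Parcel C| = 30.
|Parcel A∩Parcel B| = 0.
|Parcel A∩Parcel C| = 2.8667.
|Parcel B∩Parcel C| = 0 (no overlap).
|Parcel A∩Parcel B∩Parcel C| = 0.
|Parcel A ∪ Parcel B ∪ Parcel C| = 57.5 − 2.8667 + 0 = 54.63.

54.63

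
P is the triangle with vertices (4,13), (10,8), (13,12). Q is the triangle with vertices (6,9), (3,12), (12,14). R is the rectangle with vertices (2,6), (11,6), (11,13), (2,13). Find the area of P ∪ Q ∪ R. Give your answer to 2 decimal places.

By inclusion–exclusion:
Individual areas: |P| = 19.5, |Q| = 16.5, |R| = 63.
|P∩Q| = 6.7458.
|P∩R| = 16.6111.
|Q∩R| = 14.85.
|P∩Q∩R| = 6.7458.
|P ∪ Q ∪ R| = 99 − 38.2069 + 6.7458 = 67.54.

67.54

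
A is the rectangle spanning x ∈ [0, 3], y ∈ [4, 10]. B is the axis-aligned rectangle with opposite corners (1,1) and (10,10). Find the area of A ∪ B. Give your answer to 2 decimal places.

87.00

By inclusion–exclusion:
Individual areas: |A| = 18, |B| = 81.
|A∩B|: x∈[1,3], y∈[4,10] → 2·6 = 12.
|A ∪ B| = 99 − 12 = 87.00.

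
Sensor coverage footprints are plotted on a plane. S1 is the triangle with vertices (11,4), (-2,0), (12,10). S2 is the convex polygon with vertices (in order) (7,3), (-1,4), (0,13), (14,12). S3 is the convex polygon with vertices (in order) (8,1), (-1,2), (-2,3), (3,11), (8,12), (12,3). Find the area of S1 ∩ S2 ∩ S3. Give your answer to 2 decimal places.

14.58

The intersection is the polygon with vertices (7,3), (2.915,3.511), (9.639,8.313), (10.182,7.091).
By the shoelace formula its area is 14.58.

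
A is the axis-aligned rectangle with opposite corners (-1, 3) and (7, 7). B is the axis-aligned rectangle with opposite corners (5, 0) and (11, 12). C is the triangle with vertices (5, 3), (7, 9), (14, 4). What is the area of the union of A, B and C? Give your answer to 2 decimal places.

By inclusion–exclusion:
Individual areas: |A| = 32, |B| = 72, |C| = 26.
|A∩B|: x∈[5,7], y∈[3,7] → 2·4 = 8.
|A∩C| = 5.1111.
|B∩C| = 22.2857.
|A∩B∩C| = 5.1111.
|A ∪ B ∪ C| = 130 − 35.3968 + 5.1111 = 99.71.

99.71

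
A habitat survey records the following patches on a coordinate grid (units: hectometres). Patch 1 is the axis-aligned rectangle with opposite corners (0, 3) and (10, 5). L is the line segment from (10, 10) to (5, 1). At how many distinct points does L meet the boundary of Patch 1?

The segment meets the boundary at (6.111,3), (7.222,5).

2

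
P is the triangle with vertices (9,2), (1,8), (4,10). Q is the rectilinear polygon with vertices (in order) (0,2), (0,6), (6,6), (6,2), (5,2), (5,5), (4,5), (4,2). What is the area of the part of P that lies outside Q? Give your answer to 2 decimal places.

14.96

|P| = 17, |P∩Q| = 2.0417.
|P ∖ Q| = |P| − |P∩Q| = 17 − 2.0417 = 14.96.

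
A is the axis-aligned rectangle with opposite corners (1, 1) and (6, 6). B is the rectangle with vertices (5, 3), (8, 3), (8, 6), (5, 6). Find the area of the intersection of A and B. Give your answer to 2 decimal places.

|A∩B|: x∈[5,6], y∈[3,6] → 1·3 = 3.

3.00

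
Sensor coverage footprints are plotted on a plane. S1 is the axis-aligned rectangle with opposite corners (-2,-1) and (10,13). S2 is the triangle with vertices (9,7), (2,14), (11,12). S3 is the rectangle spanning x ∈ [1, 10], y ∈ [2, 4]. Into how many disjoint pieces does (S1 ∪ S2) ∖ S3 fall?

(S1 ∪ S2) ∖ S3 is a single connected region.

1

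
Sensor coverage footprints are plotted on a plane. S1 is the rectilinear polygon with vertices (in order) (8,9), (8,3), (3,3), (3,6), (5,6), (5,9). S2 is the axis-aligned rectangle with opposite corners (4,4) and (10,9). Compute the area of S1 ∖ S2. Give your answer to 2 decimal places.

|S1| = 24, |S1∩S2| = 17.
|S1 ∖ S2| = |S1| − |S1∩S2| = 24 − 17 = 7.00.

7.00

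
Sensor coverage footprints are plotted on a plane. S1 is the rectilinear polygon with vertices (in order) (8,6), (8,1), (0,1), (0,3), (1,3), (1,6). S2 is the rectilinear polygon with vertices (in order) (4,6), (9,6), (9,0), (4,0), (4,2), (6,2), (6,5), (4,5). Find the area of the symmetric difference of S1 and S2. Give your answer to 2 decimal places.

|S1| = 37, |S2| = 24, |S1∩S2| = 14.
|S1 △ S2| = |S1| + |S2| − 2·|S1∩S2| = 37 + 24 − 28 = 33.00.

33.00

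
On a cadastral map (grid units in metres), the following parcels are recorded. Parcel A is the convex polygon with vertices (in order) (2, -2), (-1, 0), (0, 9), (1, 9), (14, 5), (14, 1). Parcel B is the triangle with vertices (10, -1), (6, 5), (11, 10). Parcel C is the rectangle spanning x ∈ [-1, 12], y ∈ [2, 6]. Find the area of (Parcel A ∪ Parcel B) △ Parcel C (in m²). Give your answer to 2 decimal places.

|Parcel A ∪ Parcel B| = 119.4525.
|(Parcel A ∪ Parcel B) ∩ Parcel C| = 49.9818.
|(Parcel A ∪ Parcel B) △ Parcel C| = 119.4525 + 52 − 99.9637 = 71.49.

71.49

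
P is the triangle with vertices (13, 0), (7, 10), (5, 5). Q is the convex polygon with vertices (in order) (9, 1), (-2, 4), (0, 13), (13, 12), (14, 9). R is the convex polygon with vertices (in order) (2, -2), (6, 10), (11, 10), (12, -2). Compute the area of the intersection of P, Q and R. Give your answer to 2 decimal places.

The intersection is the polygon with vertices (7,10), (10.735,3.776), (9.674,2.079), (5,5).
By the shoelace formula its area is 21.08.

21.08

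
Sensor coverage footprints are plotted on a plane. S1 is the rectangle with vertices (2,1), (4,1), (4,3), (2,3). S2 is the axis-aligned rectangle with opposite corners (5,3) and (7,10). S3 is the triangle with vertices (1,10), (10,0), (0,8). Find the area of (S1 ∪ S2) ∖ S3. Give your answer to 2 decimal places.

15.74

|S1 ∪ S2| = 18.
|(S1 ∪ S2) ∩ S3| = 2.2639.
|(S1 ∪ S2) ∖ S3| = 18 − 2.2639 = 15.74.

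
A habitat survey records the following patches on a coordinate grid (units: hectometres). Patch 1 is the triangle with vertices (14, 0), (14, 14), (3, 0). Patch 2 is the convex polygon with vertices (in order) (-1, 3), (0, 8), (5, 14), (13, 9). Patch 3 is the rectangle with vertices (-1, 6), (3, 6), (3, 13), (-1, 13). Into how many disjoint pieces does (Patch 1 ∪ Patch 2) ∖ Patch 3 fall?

1

(Patch 1 ∪ Patch 2) ∖ Patch 3 is a single connected region.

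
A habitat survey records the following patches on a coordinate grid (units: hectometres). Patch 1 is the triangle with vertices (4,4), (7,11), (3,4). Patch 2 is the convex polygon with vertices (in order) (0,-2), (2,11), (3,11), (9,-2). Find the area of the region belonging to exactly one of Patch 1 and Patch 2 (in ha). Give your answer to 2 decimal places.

|Patch 1| = 3.5, |Patch 2| = 65, |Patch 1∩Patch 2| = 2.257.
|Patch 1 △ Patch 2| = |Patch 1| + |Patch 2| − 2·|Patch 1∩Patch 2| = 3.5 + 65 − 4.5141 = 63.99.

63.99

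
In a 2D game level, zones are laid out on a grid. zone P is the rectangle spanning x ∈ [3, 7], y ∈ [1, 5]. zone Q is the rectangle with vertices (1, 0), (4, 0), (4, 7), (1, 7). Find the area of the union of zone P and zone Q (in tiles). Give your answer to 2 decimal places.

By inclusion–exclusion:
Individual areas: |zone P| = 16, |zone Q| = 21.
|zone P∩zone Q|: x∈[3,4], y∈[1,5] → 1·4 = 4.
|zone P ∪ zone Q| = 37 − 4 = 33.00.

33.00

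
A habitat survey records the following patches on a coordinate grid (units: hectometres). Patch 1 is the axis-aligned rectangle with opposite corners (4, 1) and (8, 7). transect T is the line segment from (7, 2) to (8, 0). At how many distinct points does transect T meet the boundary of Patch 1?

The segment meets the boundary at (7.5,1).

1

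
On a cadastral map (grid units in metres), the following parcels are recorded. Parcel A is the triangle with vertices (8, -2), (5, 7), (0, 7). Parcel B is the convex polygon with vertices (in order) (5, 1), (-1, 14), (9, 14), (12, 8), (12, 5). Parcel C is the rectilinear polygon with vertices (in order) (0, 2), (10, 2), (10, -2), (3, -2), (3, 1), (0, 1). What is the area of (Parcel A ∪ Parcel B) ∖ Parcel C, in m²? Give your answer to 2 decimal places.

|Parcel A ∪ Parcel B| = 116.2613.
|(Parcel A ∪ Parcel B) ∩ Parcel C| = 4.5551.
|(Parcel A ∪ Parcel B) ∖ Parcel C| = 116.2613 − 4.5551 = 111.71.

111.71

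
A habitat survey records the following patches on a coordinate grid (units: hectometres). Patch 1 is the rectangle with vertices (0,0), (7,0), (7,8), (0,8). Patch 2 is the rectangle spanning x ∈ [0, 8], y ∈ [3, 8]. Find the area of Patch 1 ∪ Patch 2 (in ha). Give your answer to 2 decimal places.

By inclusion–exclusion:
Individual areas: |Patch 1| = 56, |Patch 2| = 40.
|Patch 1∩Patch 2|: x∈[0,7], y∈[3,8] → 7·5 = 35.
|Patch 1 ∪ Patch 2| = 96 − 35 = 61.00.

61.00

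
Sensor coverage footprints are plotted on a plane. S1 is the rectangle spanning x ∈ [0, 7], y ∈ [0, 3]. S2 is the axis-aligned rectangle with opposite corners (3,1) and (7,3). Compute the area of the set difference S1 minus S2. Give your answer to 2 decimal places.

|S1∩S2|: x∈[3,7], y∈[1,3] → 4·2 = 8.
|S1| = 21.
|S1 ∖ S2| = |S1| − |S1∩S2| = 21 − 8 = 13.00.

13.00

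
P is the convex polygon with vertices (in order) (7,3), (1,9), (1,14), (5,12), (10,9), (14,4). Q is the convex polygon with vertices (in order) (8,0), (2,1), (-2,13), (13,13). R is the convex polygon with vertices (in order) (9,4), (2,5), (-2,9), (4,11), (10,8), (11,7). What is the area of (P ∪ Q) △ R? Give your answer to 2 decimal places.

|P ∪ Q| = 142.4061.
|(P ∪ Q) ∩ R| = 52.4.
|(P ∪ Q) △ R| = 142.4061 + 54 − 104.8 = 91.61.

91.61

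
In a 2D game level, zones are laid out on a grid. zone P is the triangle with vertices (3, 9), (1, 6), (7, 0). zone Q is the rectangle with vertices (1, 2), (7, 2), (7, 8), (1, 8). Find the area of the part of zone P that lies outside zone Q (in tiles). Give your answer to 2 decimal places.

1.67

|zone P| = 15, |zone P∩zone Q| = 13.3333.
|zone P ∖ zone Q| = |zone P| − |zone P∩zone Q| = 15 − 13.3333 = 1.67.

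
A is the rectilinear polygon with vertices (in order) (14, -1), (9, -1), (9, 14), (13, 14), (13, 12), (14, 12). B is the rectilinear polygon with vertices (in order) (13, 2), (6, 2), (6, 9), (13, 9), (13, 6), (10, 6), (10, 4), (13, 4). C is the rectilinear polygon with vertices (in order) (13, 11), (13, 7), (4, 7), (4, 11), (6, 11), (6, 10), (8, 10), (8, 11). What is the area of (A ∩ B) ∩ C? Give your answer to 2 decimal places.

8.00

The region (A ∩ B) ∩ C is the polygon with vertices (13,9), (13,7), (9,7), (9,9).
By the shoelace formula its area is 8.00.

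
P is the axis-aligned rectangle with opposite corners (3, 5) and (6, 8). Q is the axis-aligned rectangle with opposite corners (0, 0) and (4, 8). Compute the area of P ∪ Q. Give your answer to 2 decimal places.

By inclusion–exclusion:
Individual areas: |P| = 9, |Q| = 32.
|P∩Q|: x∈[3,4], y∈[5,8] → 1·3 = 3.
|P ∪ Q| = 41 − 3 = 38.00.

38.00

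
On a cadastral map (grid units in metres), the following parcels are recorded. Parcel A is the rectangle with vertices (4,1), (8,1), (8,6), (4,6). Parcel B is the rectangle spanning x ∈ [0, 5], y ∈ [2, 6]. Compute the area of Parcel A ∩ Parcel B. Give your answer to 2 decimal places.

|Parcel A∩Parcel B|: x∈[4,5], y∈[2,6] → 1·4 = 4.

4.00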